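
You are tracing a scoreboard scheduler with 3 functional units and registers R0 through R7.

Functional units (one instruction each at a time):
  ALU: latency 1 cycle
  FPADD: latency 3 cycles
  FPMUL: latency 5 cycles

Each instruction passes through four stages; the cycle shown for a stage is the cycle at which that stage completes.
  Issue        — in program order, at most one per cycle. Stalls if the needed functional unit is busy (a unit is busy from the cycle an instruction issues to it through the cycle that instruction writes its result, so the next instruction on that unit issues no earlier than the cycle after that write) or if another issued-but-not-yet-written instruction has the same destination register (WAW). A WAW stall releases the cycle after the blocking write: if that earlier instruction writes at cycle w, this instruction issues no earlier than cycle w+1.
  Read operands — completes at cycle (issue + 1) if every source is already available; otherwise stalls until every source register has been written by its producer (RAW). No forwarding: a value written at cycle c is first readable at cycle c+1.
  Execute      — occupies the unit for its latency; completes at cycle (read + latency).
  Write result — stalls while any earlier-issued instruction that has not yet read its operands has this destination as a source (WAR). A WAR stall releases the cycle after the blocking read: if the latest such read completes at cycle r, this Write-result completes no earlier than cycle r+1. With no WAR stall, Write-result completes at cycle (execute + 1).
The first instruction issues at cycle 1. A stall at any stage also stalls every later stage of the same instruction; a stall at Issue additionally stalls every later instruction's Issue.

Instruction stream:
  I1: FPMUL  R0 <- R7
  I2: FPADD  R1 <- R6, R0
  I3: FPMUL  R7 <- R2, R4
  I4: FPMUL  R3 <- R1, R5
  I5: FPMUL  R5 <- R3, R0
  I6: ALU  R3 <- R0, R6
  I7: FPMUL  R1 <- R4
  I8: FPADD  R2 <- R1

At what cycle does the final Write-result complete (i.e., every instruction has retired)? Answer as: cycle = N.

c1: I1 issues→FPMUL
c2: I1 reads | I2 issues→FPADD
c7: I1 exec-done
c8: I1 writes R0
c9: I2 reads | I3 issues→FPMUL
c10: I3 reads
c12: I2 exec-done
c13: I2 writes R1
c15: I3 exec-done
c16: I3 writes R7
c17: I4 issues→FPMUL
c18: I4 reads
c23: I4 exec-done
c24: I4 writes R3
c25: I5 issues→FPMUL
c26: I5 reads | I6 issues→ALU
c27: I6 reads
c28: I6 exec-done
c29: I6 writes R3
c31: I5 exec-done
c32: I5 writes R5
c33: I7 issues→FPMUL
c34: I7 reads | I8 issues→FPADD
c39: I7 exec-done
c40: I7 writes R1
c41: I8 reads
c44: I8 exec-done
c45: I8 writes R2

cycle = 45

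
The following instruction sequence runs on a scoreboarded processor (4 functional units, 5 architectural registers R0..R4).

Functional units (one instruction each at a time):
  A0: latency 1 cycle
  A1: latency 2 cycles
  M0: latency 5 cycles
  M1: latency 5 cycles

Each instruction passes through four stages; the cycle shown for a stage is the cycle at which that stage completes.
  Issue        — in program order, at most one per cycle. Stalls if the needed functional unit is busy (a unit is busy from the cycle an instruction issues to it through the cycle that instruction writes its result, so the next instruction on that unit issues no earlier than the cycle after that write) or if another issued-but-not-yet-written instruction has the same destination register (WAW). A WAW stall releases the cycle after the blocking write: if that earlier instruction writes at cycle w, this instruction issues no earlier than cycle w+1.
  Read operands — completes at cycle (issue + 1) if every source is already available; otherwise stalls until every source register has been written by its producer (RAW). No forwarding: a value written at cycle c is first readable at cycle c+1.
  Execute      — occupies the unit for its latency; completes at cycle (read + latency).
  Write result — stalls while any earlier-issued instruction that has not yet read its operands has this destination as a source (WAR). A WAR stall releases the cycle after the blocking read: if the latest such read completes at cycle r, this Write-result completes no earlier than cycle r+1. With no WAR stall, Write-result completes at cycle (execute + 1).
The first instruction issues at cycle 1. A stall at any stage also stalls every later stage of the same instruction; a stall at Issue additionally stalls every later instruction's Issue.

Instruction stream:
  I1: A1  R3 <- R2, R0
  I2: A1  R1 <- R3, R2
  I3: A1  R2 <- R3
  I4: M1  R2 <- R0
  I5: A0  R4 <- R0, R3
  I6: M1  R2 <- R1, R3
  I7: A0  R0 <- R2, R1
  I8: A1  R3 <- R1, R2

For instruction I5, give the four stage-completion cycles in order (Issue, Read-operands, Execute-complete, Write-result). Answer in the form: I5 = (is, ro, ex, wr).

I5 = (17, 18, 19, 20)

I1  is:1  ro:2  ex:4  wr:5
I2  is:6  ro:7  ex:9  wr:10  — struct: A1 busy until I1 writes@5
I3  is:11  ro:12  ex:14  wr:15  — struct: A1 busy until I2 writes@10
I4  is:16  ro:17  ex:22  wr:23  — WAW R2: wait I3 write@15
I5  is:17  ro:18  ex:19  wr:20
I6  is:24  ro:25  ex:30  wr:31  — struct: M1 busy until I4 writes@23
I7  is:25  ro:32  ex:33  wr:34  — RAW R2: wait I6 write@31
I8  is:26  ro:32  ex:34  wr:35  — RAW R2: wait I6 write@31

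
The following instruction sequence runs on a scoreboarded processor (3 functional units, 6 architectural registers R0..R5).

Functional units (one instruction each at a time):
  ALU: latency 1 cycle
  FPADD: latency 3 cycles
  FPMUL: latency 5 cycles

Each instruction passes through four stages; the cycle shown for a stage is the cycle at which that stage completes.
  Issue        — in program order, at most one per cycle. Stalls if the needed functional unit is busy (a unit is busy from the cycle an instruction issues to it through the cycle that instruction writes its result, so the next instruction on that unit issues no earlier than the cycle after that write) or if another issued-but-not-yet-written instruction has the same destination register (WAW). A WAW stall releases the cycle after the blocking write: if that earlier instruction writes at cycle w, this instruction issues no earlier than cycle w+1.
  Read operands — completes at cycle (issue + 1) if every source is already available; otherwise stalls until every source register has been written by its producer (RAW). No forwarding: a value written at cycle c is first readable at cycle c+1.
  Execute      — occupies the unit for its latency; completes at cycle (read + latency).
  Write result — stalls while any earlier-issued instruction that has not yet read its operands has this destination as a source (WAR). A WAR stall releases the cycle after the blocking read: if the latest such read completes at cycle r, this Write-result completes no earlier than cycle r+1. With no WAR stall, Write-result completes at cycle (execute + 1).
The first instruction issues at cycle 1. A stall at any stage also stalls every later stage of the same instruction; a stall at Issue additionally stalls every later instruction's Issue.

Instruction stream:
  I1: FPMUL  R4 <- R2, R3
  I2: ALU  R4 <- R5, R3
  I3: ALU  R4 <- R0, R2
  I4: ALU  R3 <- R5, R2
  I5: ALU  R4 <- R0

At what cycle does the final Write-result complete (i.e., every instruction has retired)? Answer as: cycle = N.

I1  is:1  ro:2  ex:7  wr:8
I2  is:9  ro:10  ex:11  wr:12  — WAW R4: wait I1 write@8
I3  is:13  ro:14  ex:15  wr:16  — struct: ALU busy until I2 writes@12
I4  is:17  ro:18  ex:19  wr:20  — struct: ALU busy until I3 writes@16
I5  is:21  ro:22  ex:23  wr:24  — struct: ALU busy until I4 writes@20

cycle = 24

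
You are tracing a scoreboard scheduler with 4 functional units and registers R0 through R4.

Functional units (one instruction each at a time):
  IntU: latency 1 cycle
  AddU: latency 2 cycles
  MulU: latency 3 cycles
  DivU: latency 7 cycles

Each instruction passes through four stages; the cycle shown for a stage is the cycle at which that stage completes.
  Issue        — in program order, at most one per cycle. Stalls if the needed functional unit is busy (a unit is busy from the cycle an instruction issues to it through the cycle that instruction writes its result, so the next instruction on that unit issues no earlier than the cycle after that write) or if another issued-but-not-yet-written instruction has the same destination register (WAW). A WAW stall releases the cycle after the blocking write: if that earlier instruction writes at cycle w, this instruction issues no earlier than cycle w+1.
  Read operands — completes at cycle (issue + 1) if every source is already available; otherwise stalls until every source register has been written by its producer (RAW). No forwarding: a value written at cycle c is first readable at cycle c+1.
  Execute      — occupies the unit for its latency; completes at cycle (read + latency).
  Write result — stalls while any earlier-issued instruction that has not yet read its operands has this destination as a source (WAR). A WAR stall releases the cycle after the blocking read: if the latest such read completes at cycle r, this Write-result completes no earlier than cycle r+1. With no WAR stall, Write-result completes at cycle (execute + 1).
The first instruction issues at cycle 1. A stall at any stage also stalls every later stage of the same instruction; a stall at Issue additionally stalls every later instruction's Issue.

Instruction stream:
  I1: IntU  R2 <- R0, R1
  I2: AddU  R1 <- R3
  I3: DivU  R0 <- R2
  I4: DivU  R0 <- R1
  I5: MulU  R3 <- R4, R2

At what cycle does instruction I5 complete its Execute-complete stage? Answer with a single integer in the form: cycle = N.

[1] I1 issues→IntU
[2] I1 reads | I2 issues→AddU
[3] I1 exec-done | I2 reads | I3 issues→DivU
[4] I1 writes R2
[5] I2 exec-done | I3 reads
[6] I2 writes R1
[12] I3 exec-done
[13] I3 writes R0
[14] I4 issues→DivU
[15] I4 reads | I5 issues→MulU
[16] I5 reads
[19] I5 exec-done
[20] I5 writes R3
[22] I4 exec-done
[23] I4 writes R0

cycle = 19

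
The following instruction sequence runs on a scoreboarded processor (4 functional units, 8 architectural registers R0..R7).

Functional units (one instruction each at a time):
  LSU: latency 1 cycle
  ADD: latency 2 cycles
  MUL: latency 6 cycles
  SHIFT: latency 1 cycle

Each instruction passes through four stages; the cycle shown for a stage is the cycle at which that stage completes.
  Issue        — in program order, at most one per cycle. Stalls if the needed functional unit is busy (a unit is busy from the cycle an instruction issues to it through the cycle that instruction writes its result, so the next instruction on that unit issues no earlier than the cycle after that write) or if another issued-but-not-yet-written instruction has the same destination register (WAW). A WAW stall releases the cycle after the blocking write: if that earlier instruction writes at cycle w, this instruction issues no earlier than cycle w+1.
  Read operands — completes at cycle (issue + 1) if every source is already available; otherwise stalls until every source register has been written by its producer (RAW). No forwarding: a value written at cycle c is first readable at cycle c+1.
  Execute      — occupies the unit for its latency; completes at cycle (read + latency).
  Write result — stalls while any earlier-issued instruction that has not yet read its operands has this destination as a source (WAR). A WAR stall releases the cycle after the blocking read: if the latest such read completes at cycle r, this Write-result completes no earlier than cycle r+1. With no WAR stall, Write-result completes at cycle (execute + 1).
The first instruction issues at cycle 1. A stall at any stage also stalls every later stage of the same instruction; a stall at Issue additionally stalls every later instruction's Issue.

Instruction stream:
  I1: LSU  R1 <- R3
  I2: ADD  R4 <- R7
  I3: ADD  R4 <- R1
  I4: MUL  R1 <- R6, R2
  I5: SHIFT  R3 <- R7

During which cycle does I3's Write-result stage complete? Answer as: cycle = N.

cycle = 11

cycle 1: I1 dispatched to LSU
cycle 2: I1 operands ready · I2 dispatched to ADD
cycle 3: I1 complete · I2 operands ready
cycle 4: R1←I1
cycle 5: I2 complete
cycle 6: R4←I2
cycle 7: I3 dispatched to ADD
cycle 8: I3 operands ready · I4 dispatched to MUL
cycle 9: I4 operands ready · I5 dispatched to SHIFT
cycle 10: I3 complete · I5 operands ready
cycle 11: R4←I3 · I5 complete
cycle 12: R3←I5
cycle 15: I4 complete
cycle 16: R1←I4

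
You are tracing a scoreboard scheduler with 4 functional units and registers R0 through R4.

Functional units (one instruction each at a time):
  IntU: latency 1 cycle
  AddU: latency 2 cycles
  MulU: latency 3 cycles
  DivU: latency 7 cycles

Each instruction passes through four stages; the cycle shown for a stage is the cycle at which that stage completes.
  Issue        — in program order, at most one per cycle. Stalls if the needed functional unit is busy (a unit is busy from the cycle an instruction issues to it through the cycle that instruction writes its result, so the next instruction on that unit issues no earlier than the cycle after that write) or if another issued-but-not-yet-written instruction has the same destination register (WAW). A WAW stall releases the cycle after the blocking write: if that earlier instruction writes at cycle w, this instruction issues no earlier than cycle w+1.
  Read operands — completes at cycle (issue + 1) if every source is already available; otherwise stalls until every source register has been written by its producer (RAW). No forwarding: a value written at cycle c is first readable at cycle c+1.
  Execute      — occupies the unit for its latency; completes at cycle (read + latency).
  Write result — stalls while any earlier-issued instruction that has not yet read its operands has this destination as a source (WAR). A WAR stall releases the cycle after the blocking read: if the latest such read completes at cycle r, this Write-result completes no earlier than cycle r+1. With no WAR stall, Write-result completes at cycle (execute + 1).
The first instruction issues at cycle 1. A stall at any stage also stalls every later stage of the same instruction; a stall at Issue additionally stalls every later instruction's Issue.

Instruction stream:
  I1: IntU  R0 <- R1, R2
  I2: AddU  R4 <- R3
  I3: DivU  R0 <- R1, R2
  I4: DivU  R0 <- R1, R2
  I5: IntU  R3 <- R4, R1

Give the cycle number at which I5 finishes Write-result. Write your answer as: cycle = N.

I1 -> (1, 2, 3, 4)
I2 -> (2, 3, 5, 6)
I3 -> (5, 6, 13, 14)  // WAW R0: wait I1 write@4
I4 -> (15, 16, 23, 24)  // struct: DivU busy until I3 writes@14
I5 -> (16, 17, 18, 19)

cycle = 19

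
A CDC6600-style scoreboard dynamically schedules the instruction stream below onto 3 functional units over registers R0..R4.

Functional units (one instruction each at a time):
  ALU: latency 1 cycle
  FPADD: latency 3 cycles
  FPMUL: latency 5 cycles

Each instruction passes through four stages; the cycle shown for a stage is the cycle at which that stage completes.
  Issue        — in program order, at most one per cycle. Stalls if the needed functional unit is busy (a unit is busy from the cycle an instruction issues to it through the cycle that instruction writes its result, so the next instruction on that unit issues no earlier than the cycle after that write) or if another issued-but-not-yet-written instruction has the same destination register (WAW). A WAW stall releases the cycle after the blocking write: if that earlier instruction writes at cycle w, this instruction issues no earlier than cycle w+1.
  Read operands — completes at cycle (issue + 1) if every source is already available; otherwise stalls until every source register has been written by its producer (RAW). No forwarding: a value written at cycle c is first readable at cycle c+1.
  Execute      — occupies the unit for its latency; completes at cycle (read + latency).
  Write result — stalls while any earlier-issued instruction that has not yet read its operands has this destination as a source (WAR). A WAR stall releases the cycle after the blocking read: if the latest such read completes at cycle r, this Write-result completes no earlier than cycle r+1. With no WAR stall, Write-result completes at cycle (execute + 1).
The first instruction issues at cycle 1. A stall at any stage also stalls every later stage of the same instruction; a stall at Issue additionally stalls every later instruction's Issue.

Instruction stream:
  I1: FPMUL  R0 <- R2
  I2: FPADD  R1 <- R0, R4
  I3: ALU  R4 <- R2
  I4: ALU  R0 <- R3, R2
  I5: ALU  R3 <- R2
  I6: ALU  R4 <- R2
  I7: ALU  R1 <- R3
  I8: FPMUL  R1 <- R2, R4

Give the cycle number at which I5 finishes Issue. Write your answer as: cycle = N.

cycle = 15

t=1  I1→FPMUL
t=2  I1 RO; I2→FPADD
t=3  I3→ALU
t=4  I3 RO
t=5  I3 EX
t=7  I1 EX
t=8  I1 WR R0
t=9  I2 RO
t=10  I3 WR R4
t=11  I4→ALU
t=12  I2 EX; I4 RO
t=13  I2 WR R1; I4 EX
t=14  I4 WR R0
t=15  I5→ALU
t=16  I5 RO
t=17  I5 EX
t=18  I5 WR R3
t=19  I6→ALU
t=20  I6 RO
t=21  I6 EX
t=22  I6 WR R4
t=23  I7→ALU
t=24  I7 RO
t=25  I7 EX
t=26  I7 WR R1
t=27  I8→FPMUL
t=28  I8 RO
t=33  I8 EX
t=34  I8 WR R1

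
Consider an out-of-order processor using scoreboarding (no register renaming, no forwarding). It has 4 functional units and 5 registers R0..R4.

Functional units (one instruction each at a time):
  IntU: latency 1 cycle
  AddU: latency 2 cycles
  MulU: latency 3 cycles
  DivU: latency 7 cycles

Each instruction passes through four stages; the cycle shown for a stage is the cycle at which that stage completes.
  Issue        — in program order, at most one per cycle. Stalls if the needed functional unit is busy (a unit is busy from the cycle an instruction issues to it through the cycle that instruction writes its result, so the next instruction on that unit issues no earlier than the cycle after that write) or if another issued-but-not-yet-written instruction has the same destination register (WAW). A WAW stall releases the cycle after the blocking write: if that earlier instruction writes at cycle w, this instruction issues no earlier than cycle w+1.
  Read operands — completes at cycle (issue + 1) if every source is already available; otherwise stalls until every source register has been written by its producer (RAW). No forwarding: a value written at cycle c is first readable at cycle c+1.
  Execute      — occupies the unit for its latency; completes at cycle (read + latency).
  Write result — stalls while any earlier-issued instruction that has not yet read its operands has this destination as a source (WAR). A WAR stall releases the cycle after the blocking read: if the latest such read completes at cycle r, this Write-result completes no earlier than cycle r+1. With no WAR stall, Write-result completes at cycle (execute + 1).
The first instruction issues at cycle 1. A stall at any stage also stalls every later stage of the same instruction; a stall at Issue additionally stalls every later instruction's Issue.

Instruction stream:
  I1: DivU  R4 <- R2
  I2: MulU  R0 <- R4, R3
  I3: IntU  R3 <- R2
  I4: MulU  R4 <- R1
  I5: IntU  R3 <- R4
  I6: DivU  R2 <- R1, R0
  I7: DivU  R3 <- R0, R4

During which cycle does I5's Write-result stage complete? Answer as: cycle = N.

cycle = 24

[I1] 1/2/9/10
[I2] 2/11/14/15  (RAW R4: wait I1 write@10)
[I3] 3/4/5/12  (WAR R3: wait I2 read@11)
[I4] 16/17/20/21  (struct: MulU busy until I2 writes@15)
[I5] 17/22/23/24  (RAW R4: wait I4 write@21)
[I6] 18/19/26/27
[I7] 28/29/36/37  (struct: DivU busy until I6 writes@27)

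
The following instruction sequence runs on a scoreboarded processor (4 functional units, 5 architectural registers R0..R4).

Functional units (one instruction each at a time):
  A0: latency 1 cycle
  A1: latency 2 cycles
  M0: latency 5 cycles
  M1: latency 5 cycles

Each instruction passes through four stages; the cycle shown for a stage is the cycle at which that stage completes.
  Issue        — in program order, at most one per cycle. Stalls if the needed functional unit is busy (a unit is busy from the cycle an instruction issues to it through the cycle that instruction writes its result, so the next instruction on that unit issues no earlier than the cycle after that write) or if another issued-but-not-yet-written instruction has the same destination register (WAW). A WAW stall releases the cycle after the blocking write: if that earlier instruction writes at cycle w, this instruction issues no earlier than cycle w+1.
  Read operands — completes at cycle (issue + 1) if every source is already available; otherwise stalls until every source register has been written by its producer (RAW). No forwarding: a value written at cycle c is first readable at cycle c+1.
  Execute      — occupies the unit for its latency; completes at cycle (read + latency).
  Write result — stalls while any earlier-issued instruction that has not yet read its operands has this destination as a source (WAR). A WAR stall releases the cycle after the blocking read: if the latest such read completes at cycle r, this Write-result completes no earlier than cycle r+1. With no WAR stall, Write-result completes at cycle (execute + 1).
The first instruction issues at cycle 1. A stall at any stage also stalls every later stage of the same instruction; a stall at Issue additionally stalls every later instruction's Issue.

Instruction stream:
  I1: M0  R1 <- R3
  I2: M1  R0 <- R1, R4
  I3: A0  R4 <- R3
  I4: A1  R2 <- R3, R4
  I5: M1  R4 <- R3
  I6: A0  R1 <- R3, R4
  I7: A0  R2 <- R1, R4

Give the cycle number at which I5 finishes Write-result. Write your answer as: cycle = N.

cycle = 23

  I1 | 1 | 2 | 7 | 8
  I2 | 2 | 9 | 14 | 15   RAW R1: wait I1 write@8
  I3 | 3 | 4 | 5 | 10   WAR R4: wait I2 read@9
  I4 | 4 | 11 | 13 | 14   RAW R4: wait I3 write@10
  I5 | 16 | 17 | 22 | 23   struct: M1 busy until I2 writes@15
  I6 | 17 | 24 | 25 | 26   RAW R4: wait I5 write@23
  I7 | 27 | 28 | 29 | 30   struct: A0 busy until I6 writes@26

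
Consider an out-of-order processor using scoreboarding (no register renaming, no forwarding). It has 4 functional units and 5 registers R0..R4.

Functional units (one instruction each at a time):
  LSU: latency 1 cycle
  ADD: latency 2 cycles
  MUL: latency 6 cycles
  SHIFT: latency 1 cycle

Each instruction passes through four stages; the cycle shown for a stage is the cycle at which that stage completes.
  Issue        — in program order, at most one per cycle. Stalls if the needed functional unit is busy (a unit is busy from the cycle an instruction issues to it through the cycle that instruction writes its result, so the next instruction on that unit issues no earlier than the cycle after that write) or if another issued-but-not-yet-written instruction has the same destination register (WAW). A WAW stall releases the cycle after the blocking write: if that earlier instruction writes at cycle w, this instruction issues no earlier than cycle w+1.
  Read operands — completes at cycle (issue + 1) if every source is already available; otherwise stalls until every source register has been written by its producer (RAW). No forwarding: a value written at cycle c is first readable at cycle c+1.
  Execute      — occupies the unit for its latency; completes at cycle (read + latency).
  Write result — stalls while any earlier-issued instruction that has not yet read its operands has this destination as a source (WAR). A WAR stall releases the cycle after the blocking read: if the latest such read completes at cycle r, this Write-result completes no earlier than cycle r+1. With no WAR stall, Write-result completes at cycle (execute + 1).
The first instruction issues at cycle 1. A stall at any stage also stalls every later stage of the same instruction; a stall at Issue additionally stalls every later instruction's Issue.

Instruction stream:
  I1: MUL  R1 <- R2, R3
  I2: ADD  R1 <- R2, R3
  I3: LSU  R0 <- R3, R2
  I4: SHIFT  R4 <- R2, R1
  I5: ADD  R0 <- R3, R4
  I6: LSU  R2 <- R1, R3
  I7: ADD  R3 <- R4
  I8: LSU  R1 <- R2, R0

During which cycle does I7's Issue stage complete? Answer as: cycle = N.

cycle = 22

I1  is:1  ro:2  ex:8  wr:9
I2  is:10  ro:11  ex:13  wr:14  — WAW R1: wait I1 write@9
I3  is:11  ro:12  ex:13  wr:14
I4  is:12  ro:15  ex:16  wr:17  — RAW R1: wait I2 write@14
I5  is:15  ro:18  ex:20  wr:21  — WAW R0: wait I3 write@14, RAW R4: wait I4 write@17
I6  is:16  ro:17  ex:18  wr:19
I7  is:22  ro:23  ex:25  wr:26  — struct: ADD busy until I5 writes@21
I8  is:23  ro:24  ex:25  wr:26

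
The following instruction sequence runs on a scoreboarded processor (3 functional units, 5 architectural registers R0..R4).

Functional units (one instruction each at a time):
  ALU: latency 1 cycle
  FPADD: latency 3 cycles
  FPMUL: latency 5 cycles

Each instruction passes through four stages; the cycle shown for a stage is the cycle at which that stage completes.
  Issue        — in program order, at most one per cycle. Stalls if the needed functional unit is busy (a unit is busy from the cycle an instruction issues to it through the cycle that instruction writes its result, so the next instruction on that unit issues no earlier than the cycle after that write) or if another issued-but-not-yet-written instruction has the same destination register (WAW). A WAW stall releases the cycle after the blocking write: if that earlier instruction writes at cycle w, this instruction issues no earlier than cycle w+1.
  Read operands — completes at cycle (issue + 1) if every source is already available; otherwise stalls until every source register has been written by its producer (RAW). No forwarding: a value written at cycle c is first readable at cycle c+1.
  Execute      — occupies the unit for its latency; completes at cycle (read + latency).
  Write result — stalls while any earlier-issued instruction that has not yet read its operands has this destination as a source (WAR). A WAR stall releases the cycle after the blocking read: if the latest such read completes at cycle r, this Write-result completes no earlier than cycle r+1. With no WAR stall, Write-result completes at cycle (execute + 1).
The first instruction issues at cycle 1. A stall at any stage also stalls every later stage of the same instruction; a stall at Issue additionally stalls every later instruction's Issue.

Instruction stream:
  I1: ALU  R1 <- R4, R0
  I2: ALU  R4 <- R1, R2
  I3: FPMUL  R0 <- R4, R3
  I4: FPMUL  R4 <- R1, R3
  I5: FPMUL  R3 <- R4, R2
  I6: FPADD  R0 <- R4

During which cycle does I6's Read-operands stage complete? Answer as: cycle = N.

cycle = 26

  I1 | 1 | 2 | 3 | 4
  I2 | 5 | 6 | 7 | 8   struct: ALU busy until I1 writes@4
  I3 | 6 | 9 | 14 | 15   RAW R4: wait I2 write@8
  I4 | 16 | 17 | 22 | 23   struct: FPMUL busy until I3 writes@15
  I5 | 24 | 25 | 30 | 31   struct: FPMUL busy until I4 writes@23
  I6 | 25 | 26 | 29 | 30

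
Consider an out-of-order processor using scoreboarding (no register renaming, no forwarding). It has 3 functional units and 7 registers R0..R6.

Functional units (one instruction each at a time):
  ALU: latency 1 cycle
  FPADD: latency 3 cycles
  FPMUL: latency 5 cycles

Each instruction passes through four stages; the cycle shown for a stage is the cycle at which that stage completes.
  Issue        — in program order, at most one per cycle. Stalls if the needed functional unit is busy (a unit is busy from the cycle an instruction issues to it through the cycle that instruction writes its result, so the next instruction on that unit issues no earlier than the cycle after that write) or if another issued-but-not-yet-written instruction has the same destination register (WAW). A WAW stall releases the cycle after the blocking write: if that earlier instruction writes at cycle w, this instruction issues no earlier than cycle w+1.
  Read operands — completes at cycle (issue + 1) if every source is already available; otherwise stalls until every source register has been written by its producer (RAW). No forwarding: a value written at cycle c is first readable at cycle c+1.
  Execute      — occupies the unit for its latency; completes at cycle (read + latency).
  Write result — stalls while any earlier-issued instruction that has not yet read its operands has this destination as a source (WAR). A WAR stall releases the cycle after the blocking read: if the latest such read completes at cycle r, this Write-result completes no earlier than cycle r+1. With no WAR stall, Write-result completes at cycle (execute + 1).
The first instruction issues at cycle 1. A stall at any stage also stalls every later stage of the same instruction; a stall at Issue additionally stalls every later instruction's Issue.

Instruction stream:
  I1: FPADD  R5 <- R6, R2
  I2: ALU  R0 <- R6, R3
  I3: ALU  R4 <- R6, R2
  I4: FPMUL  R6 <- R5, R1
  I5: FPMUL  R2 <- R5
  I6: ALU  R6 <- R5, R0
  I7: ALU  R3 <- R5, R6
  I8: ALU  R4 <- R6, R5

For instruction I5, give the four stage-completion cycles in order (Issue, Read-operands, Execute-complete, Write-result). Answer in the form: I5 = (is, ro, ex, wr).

I5 = (15, 16, 21, 22)

I1  is:1  ro:2  ex:5  wr:6
I2  is:2  ro:3  ex:4  wr:5
I3  is:6  ro:7  ex:8  wr:9  — struct: ALU busy until I2 writes@5
I4  is:7  ro:8  ex:13  wr:14
I5  is:15  ro:16  ex:21  wr:22  — struct: FPMUL busy until I4 writes@14
I6  is:16  ro:17  ex:18  wr:19
I7  is:20  ro:21  ex:22  wr:23  — struct: ALU busy until I6 writes@19
I8  is:24  ro:25  ex:26  wr:27  — struct: ALU busy until I7 writes@23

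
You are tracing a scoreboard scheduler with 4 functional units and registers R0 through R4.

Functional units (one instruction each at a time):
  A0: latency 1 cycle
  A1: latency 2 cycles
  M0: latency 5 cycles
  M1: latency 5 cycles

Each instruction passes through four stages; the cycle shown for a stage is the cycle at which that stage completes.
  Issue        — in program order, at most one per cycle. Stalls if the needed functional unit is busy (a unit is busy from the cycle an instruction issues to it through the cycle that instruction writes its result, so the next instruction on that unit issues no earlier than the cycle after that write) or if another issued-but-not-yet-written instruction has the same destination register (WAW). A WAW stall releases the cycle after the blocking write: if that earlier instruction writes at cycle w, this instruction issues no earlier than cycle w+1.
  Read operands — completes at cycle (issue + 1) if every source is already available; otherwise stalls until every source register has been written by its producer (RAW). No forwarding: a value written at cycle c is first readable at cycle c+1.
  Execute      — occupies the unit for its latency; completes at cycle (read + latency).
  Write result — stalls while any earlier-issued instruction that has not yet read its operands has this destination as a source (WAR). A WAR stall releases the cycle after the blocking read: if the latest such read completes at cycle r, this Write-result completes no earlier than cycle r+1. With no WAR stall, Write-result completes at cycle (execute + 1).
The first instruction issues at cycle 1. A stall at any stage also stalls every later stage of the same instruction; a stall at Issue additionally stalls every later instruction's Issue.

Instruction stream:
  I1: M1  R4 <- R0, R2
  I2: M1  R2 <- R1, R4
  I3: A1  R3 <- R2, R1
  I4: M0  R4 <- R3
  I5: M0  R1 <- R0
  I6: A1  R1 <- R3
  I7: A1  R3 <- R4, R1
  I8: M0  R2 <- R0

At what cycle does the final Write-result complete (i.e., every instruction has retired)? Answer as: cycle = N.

t=1  I1 dispatched to M1
t=2  I1 operands ready
t=7  I1 complete
t=8  R4←I1
t=9  I2 dispatched to M1
t=10  I2 operands ready; I3 dispatched to A1
t=11  I4 dispatched to M0
t=15  I2 complete
t=16  R2←I2
t=17  I3 operands ready
t=19  I3 complete
t=20  R3←I3
t=21  I4 operands ready
t=26  I4 complete
t=27  R4←I4
t=28  I5 dispatched to M0
t=29  I5 operands ready
t=34  I5 complete
t=35  R1←I5
t=36  I6 dispatched to A1
t=37  I6 operands ready
t=39  I6 complete
t=40  R1←I6
t=41  I7 dispatched to A1
t=42  I7 operands ready; I8 dispatched to M0
t=43  I8 operands ready
t=44  I7 complete
t=45  R3←I7
t=48  I8 complete
t=49  R2←I8

cycle = 49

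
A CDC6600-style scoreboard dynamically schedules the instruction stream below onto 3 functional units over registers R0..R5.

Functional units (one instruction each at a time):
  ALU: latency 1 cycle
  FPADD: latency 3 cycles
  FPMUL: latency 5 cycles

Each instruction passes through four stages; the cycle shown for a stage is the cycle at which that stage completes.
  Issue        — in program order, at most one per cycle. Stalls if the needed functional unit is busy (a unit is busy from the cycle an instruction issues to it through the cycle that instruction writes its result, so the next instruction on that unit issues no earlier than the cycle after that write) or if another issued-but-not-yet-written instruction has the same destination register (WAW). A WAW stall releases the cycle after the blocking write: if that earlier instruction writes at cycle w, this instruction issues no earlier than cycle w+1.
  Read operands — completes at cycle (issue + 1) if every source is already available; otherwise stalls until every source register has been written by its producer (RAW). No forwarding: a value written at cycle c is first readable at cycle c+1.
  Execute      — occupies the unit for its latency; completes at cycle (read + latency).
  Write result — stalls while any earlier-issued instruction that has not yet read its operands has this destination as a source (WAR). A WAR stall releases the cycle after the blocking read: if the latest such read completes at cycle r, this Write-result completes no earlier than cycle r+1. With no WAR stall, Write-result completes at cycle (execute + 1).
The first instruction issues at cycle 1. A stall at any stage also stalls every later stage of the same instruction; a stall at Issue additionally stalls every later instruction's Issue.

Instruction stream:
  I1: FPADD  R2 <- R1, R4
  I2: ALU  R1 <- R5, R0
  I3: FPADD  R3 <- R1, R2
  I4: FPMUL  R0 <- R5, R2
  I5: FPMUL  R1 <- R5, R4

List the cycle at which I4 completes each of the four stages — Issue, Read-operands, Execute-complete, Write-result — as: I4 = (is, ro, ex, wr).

I4 = (8, 9, 14, 15)

I1 -> (1, 2, 5, 6)
I2 -> (2, 3, 4, 5)
I3 -> (7, 8, 11, 12)  // struct: FPADD busy until I1 writes@6
I4 -> (8, 9, 14, 15)
I5 -> (16, 17, 22, 23)  // struct: FPMUL busy until I4 writes@15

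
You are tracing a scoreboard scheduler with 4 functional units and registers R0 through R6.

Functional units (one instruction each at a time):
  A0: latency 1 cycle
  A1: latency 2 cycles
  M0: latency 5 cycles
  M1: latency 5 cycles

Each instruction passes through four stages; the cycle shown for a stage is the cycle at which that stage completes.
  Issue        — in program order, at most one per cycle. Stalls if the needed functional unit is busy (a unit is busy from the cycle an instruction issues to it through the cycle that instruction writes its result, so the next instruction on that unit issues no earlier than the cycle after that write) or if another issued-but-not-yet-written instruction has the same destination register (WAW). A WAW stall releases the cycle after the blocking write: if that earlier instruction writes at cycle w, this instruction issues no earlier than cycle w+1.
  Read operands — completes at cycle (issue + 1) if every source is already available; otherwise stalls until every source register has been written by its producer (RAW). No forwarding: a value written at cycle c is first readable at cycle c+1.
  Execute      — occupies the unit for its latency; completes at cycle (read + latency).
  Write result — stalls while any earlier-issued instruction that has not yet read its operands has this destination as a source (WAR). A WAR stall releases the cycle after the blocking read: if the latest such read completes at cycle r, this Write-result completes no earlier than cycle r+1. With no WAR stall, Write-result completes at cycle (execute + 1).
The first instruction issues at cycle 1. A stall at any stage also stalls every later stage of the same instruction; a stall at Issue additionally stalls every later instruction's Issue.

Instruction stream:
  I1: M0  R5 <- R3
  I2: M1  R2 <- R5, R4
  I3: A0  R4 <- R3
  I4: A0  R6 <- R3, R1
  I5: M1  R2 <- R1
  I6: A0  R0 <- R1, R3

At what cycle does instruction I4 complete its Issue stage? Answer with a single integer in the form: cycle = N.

cycle = 11

I1 -> (1, 2, 7, 8)
I2 -> (2, 9, 14, 15)  // RAW R5: wait I1 write@8
I3 -> (3, 4, 5, 10)  // WAR R4: wait I2 read@9
I4 -> (11, 12, 13, 14)  // struct: A0 busy until I3 writes@10
I5 -> (16, 17, 22, 23)  // struct: M1 busy until I2 writes@15
I6 -> (17, 18, 19, 20)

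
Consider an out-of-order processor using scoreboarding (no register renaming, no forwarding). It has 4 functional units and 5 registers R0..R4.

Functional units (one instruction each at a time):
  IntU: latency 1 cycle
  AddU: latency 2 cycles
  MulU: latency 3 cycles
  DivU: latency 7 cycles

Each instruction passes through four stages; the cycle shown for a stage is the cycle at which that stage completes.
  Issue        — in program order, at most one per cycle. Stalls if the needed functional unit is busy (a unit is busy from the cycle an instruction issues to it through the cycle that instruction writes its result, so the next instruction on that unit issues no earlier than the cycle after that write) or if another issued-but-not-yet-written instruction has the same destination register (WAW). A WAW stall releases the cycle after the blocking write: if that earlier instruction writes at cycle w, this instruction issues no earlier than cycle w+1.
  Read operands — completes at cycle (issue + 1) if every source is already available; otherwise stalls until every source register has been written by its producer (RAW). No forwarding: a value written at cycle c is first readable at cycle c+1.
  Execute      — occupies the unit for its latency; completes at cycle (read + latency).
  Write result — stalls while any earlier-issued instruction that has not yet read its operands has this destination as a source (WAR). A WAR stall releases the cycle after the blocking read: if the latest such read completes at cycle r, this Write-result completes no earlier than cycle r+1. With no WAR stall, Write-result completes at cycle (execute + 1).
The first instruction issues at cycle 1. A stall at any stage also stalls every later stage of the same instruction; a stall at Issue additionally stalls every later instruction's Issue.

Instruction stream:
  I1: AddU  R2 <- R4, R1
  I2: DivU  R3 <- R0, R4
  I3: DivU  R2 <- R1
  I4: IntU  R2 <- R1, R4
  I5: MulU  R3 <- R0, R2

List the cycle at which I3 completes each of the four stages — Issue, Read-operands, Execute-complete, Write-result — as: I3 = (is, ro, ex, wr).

I1: IS=1 RO=2 EX=4 WR=5
I2: IS=2 RO=3 EX=10 WR=11
I3: IS=12 RO=13 EX=20 WR=21  [struct: DivU busy until I2 writes@11]
I4: IS=22 RO=23 EX=24 WR=25  [WAW R2: wait I3 write@21]
I5: IS=23 RO=26 EX=29 WR=30  [RAW R2: wait I4 write@25]

I3 = (12, 13, 20, 21)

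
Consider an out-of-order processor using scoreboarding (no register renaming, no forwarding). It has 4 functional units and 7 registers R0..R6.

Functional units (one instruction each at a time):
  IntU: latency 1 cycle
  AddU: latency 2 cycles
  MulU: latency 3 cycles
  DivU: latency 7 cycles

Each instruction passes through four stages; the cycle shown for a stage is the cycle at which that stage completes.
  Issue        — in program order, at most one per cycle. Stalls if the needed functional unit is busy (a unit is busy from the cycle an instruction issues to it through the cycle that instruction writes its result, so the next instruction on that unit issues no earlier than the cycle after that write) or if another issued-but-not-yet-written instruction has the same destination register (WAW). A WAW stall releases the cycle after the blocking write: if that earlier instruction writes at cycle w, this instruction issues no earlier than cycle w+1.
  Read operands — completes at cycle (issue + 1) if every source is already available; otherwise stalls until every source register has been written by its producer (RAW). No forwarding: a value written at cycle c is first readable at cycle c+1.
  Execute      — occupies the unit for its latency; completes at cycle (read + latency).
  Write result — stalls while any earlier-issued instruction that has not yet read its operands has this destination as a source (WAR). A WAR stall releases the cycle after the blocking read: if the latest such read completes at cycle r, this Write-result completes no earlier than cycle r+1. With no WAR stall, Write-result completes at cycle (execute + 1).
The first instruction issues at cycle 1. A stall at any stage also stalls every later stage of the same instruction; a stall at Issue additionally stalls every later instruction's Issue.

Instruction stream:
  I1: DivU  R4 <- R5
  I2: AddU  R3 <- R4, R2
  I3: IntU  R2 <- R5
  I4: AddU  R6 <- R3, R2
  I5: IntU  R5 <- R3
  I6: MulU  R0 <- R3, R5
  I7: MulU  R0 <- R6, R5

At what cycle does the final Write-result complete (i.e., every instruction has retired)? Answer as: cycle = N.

cycle = 30

I1  is:1  ro:2  ex:9  wr:10
I2  is:2  ro:11  ex:13  wr:14  — RAW R4: wait I1 write@10
I3  is:3  ro:4  ex:5  wr:12  — WAR R2: wait I2 read@11
I4  is:15  ro:16  ex:18  wr:19  — struct: AddU busy until I2 writes@14
I5  is:16  ro:17  ex:18  wr:19
I6  is:17  ro:20  ex:23  wr:24  — RAW R5: wait I5 write@19
I7  is:25  ro:26  ex:29  wr:30  — struct: MulU busy until I6 writes@24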